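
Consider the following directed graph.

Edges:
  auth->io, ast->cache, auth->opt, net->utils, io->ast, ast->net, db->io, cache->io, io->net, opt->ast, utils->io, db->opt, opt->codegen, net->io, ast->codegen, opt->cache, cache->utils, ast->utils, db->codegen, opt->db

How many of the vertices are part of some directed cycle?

7

A vertex is on a directed cycle iff it belongs to a strongly connected component of size ≥ 2 (or has a self-loop).
The vertices on cycles are {db, io, ast, net, opt, cache, utils} — 7 in total.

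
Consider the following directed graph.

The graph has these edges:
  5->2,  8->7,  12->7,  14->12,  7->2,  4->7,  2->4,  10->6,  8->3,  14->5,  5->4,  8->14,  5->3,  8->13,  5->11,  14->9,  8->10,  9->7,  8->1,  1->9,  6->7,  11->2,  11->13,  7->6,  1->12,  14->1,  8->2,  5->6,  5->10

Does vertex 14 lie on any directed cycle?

No

14 lies on a cycle iff there is a path from 14 back to itself.
Exploring from 14, it never reaches itself; equivalently, its strongly connected component is a singleton.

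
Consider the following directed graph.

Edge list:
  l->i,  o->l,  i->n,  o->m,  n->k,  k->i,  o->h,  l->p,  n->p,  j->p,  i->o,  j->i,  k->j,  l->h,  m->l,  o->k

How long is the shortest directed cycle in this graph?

For each vertex v, BFS finds the shortest path from v back to v.
The shortest such closed walk is o → k → i → o, length 3.

3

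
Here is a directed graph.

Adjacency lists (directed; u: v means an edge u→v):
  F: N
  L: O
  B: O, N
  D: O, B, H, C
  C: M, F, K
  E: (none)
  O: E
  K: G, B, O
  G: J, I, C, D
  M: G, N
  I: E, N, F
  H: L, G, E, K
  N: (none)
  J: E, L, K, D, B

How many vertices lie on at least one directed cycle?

7

A vertex is on a directed cycle iff it belongs to a strongly connected component of size ≥ 2 (or has a self-loop).
The vertices on cycles are {C, D, G, H, J, K, M} — 7 in total.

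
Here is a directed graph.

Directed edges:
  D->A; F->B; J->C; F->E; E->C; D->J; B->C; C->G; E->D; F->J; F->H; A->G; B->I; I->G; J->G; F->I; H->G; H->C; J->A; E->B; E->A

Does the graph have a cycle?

DFS with white/gray/black marking, starting from B:
B gray
  C gray
    G gray
    G black
  C black
  I gray
    I→G: G black — skip
  I black
B black
J gray
  J→C: C black — skip
  A gray
    A→G: G black — skip
  A black
  J→G: G black — skip
J black
F gray
  F→J: J black — skip
  E gray
    E→B: B black — skip
    E→C: C black — skip
    E→A: A black — skip
    D gray
      D→A: A black — skip
      D→J: J black — skip
    D black
  E black
  F→I: I black — skip
  H gray
    H→G: G black — skip
    H→C: C black — skip
  H black
  F→B: B black — skip
F black
Every edge goes to a white or black vertex — no back edge, so the graph is acyclic.

No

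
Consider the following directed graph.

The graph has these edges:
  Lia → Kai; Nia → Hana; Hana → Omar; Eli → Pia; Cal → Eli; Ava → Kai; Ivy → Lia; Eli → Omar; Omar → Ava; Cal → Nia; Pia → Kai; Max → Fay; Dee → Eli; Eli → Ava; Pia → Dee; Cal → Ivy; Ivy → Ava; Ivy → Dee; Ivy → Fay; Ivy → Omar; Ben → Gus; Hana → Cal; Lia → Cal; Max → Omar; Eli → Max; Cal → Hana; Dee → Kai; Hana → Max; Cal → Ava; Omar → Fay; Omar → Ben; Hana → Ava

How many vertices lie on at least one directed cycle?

A vertex is on a directed cycle iff it belongs to a strongly connected component of size ≥ 2 (or has a self-loop).
The vertices on cycles are {Cal, Dee, Eli, Ivy, Lia, Nia, Pia, Hana} — 8 in total.

8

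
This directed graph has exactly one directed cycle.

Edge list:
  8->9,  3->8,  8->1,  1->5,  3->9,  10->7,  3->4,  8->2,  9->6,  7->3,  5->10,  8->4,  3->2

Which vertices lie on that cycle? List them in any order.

1, 3, 5, 7, 8, 10

DFS with gray/black marking from 10:
10 gray
  7 gray
    3 gray
      4 gray
      4 black
      2 gray
      2 black
      8 gray
        8→4: 4 black — skip
        9 gray
          6 gray
          6 black
        9 black
        8→2: 2 black — skip
        1 gray
          5 gray
            5→10: 10 is gray → back edge
Back edge closes the cycle 10 → 7 → 3 → 8 → 1 → 5 → 10; its vertices are {1, 3, 5, 7, 8, 10}.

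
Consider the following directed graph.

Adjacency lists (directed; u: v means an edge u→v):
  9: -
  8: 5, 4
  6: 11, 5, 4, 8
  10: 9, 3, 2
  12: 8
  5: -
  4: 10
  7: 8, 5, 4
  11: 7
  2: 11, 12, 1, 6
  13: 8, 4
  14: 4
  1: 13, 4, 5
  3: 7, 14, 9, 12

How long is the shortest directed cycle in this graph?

4

For each vertex v, BFS finds the shortest path from v back to v.
The shortest such closed walk is 10 → 3 → 7 → 4 → 10, length 4.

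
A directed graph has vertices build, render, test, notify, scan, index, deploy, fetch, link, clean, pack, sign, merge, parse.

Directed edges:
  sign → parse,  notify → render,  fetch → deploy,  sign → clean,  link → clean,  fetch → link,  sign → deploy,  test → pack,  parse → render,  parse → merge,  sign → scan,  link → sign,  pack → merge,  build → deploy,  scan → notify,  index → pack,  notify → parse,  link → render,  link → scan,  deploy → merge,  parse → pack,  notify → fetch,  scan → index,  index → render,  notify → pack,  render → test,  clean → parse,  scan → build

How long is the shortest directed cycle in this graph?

4

For each vertex v, BFS finds the shortest path from v back to v.
The shortest such closed walk is link → scan → notify → fetch → link, length 4.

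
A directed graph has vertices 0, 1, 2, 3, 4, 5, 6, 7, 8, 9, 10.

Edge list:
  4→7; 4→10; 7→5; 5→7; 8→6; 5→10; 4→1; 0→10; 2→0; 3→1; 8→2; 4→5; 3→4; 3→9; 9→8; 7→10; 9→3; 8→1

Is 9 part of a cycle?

9 is on a cycle iff 9 can reach itself via ≥1 edge.
9 → 3 → 9 — yes.

Yes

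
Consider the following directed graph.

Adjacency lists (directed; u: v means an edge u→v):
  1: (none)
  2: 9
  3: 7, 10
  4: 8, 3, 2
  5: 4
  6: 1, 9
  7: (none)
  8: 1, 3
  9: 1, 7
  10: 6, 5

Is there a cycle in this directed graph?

Yes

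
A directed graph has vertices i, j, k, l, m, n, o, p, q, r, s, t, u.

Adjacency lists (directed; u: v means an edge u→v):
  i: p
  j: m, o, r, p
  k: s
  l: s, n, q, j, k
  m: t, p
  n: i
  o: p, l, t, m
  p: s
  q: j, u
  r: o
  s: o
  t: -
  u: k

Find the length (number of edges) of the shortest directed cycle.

3

For each vertex v, BFS finds the shortest path from v back to v.
The shortest such closed walk is o → p → s → o, length 3.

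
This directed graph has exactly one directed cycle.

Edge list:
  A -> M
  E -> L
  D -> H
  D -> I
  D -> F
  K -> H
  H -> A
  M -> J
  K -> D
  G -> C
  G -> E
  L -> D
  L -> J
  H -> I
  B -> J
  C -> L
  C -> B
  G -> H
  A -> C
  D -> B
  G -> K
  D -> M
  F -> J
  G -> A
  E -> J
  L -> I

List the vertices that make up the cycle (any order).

DFS with gray/black marking from A:
A gray
  M gray
    J gray
    J black
  M black
  C gray
    L gray
      L→J: J black — skip
      D gray
        I gray
        I black
        B gray
          B→J: J black — skip
        B black
        H gray
          H→A: A is gray → back edge
Back edge closes the cycle A → C → L → D → H → A; its vertices are {A, C, D, H, L}.

A, C, D, H, L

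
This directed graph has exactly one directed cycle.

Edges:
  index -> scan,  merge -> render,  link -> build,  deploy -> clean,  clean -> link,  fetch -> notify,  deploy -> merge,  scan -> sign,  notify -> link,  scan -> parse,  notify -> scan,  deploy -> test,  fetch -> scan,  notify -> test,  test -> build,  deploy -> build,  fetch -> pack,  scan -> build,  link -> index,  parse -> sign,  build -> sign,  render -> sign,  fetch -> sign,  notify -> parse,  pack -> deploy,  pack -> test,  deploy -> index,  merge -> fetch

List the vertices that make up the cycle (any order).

pack, fetch, merge, deploy

DFS with gray/black marking from deploy:
deploy gray
  clean gray
    link gray
      index gray
        scan gray
          build gray
            sign gray
            sign black
          build black
          parse gray
            parse→sign: sign black — skip
          parse black
          scan→sign: sign black — skip
        scan black
      index black
      link→build: build black — skip
    link black
  clean black
  deploy→index: index black — skip
  merge gray
    render gray
      render→sign: sign black — skip
    render black
    fetch gray
      fetch→sign: sign black — skip
      notify gray
        notify→link: link black — skip
        notify→scan: scan black — skip
        test gray
          test→build: build black — skip
        test black
        notify→parse: parse black — skip
      notify black
      pack gray
        pack→deploy: deploy is gray → back edge
Back edge closes the cycle deploy → merge → fetch → pack → deploy; its vertices are {pack, fetch, merge, deploy}.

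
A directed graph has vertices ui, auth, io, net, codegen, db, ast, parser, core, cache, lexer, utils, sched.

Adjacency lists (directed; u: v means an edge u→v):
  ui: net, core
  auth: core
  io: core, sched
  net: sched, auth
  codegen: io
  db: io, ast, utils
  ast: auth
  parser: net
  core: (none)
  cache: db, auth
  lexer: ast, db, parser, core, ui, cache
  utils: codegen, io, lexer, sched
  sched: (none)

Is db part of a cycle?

Yes

db is on a cycle iff db can reach itself via ≥1 edge.
db → utils → lexer → db — yes.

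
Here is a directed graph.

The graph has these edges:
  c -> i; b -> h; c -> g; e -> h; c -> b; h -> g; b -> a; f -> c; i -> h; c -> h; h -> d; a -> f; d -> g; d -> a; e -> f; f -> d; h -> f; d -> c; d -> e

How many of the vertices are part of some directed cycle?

8

A vertex is on a directed cycle iff it belongs to a strongly connected component of size ≥ 2 (or has a self-loop).
The vertices on cycles are {a, b, c, d, e, f, h, i} — 8 in total.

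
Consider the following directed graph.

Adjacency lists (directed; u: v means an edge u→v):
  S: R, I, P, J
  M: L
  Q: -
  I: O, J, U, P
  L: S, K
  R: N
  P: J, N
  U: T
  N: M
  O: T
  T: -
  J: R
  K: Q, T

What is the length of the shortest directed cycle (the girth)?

For each vertex v, BFS finds the shortest path from v back to v.
The shortest such closed walk is L → S → P → N → M → L, length 5.

5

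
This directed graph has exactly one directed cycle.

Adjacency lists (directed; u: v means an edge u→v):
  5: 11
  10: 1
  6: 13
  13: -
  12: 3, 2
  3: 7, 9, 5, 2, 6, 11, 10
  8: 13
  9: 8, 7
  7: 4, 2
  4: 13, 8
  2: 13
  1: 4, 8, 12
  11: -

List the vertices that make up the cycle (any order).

1, 3, 10, 12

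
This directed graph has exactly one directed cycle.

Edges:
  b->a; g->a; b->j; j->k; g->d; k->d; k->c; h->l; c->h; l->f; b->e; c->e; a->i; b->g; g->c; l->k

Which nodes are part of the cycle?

c, h, k, l

DFS with gray/black marking from c:
c gray
  h gray
    l gray
      f gray
      f black
      k gray
        d gray
        d black
        k→c: c is gray → back edge
Back edge closes the cycle c → h → l → k → c; its vertices are {c, h, k, l}.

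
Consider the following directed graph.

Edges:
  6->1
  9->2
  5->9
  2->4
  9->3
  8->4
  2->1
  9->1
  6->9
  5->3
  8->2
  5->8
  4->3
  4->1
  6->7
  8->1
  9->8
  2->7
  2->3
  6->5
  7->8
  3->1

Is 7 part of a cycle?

7 is on a cycle iff 7 can reach itself via ≥1 edge.
7 → 8 → 2 → 7 — yes.

Yes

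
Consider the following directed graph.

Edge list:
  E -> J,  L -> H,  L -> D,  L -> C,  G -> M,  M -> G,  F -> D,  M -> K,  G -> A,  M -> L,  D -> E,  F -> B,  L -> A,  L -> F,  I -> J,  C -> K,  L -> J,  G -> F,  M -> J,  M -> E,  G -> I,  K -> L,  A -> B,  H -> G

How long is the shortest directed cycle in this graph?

2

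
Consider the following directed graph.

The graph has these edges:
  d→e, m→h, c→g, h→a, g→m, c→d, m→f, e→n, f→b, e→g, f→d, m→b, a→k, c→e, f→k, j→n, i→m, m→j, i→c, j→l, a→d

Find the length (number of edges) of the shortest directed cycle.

For each vertex v, BFS finds the shortest path from v back to v.
The shortest such closed walk is m → f → d → e → g → m, length 5.

5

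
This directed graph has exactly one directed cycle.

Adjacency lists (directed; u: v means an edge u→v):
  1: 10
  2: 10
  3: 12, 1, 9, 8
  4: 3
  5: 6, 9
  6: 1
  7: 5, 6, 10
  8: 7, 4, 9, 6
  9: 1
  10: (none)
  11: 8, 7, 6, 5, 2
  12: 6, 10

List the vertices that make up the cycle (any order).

DFS with gray/black marking from 8:
8 gray
  7 gray
    5 gray
      6 gray
        1 gray
          10 gray
          10 black
        1 black
      6 black
      9 gray
        9→1: 1 black — skip
      9 black
    5 black
    7→6: 6 black — skip
    7→10: 10 black — skip
  7 black
  4 gray
    3 gray
      12 gray
        12→6: 6 black — skip
        12→10: 10 black — skip
      12 black
      3→1: 1 black — skip
      3→9: 9 black — skip
      3→8: 8 is gray → back edge
Back edge closes the cycle 8 → 4 → 3 → 8; its vertices are {3, 4, 8}.

3, 4, 8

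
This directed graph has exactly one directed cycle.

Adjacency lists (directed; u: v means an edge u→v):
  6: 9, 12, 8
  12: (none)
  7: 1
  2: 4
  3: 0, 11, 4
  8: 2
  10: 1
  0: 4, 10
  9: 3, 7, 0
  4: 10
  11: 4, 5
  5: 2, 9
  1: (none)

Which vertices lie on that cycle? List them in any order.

3, 5, 9, 11

DFS with gray/black marking from 9:
9 gray
  3 gray
    0 gray
      4 gray
        10 gray
          1 gray
          1 black
        10 black
      4 black
      0→10: 10 black — skip
    0 black
    11 gray
      11→4: 4 black — skip
      5 gray
        2 gray
          2→4: 4 black — skip
        2 black
        5→9: 9 is gray → back edge
Back edge closes the cycle 9 → 3 → 11 → 5 → 9; its vertices are {3, 5, 9, 11}.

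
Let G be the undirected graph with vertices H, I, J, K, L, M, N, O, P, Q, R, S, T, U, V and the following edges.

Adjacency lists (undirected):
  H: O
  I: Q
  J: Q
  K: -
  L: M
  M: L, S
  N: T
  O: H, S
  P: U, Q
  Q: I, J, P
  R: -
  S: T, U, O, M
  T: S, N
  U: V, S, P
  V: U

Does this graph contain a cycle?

No

DFS, tracking each vertex's parent; an edge to a visited non-parent vertex closes a cycle.
Start from R:
visit R (parent –)
visit H (parent –)
  visit O (parent H)
    O–H: parent, skip
    visit S (parent O)
      visit T (parent S)
        T–S: parent, skip
        visit N (parent T)
          N–T: parent, skip
      visit U (parent S)
        visit V (parent U)
          V–U: parent, skip
        U–S: parent, skip
        visit P (parent U)
          P–U: parent, skip
          visit Q (parent P)
            visit I (parent Q)
              I–Q: parent, skip
            visit J (parent Q)
              J–Q: parent, skip
            Q–P: parent, skip
      S–O: parent, skip
      visit M (parent S)
        visit L (parent M)
          L–M: parent, skip
        M–S: parent, skip
visit K (parent –)
No non-parent visited neighbor found — the graph is a forest.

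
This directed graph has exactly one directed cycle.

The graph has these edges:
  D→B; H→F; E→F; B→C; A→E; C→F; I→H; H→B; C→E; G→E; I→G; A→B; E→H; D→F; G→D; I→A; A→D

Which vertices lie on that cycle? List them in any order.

DFS with gray/black marking from E:
E gray
  F gray
  F black
  H gray
    H→F: F black — skip
    B gray
      C gray
        C→E: E is gray → back edge
Back edge closes the cycle E → H → B → C → E; its vertices are {B, C, E, H}.

B, C, E, H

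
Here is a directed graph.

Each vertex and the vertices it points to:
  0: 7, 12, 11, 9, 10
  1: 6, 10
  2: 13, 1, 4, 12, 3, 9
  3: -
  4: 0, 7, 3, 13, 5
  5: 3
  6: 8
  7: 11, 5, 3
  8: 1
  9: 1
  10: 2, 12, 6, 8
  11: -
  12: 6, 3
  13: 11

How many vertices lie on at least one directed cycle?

A vertex is on a directed cycle iff it belongs to a strongly connected component of size ≥ 2 (or has a self-loop).
The vertices on cycles are {0, 1, 2, 4, 6, 8, 9, 10, 12} — 9 in total.

9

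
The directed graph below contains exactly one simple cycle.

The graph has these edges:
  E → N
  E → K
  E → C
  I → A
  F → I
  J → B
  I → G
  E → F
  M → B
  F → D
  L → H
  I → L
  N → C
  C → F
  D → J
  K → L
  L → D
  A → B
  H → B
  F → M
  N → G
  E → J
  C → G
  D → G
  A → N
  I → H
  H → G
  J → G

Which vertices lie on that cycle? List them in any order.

A, C, F, I, N

DFS with gray/black marking from F:
F gray
  D gray
    G gray
    G black
    J gray
      J→G: G black — skip
      B gray
      B black
    J black
  D black
  M gray
    M→B: B black — skip
  M black
  I gray
    A gray
      N gray
        N→G: G black — skip
        C gray
          C→G: G black — skip
          C→F: F is gray → back edge
Back edge closes the cycle F → I → A → N → C → F; its vertices are {A, C, F, I, N}.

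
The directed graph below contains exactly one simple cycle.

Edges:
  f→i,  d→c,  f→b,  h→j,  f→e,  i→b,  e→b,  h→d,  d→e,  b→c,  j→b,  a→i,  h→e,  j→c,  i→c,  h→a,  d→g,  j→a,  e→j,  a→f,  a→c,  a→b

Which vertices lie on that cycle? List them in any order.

a, e, f, j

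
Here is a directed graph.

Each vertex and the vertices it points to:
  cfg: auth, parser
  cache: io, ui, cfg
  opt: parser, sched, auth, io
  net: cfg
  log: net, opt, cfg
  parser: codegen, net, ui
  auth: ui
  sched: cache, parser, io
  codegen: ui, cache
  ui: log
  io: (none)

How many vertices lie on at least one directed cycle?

10

A vertex is on a directed cycle iff it belongs to a strongly connected component of size ≥ 2 (or has a self-loop).
The vertices on cycles are {ui, cfg, log, net, opt, auth, cache, sched, parser, codegen} — 10 in total.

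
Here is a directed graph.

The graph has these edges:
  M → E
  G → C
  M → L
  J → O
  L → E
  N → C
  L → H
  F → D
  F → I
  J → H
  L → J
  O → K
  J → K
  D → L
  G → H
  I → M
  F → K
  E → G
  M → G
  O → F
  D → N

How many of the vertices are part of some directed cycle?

7

A vertex is on a directed cycle iff it belongs to a strongly connected component of size ≥ 2 (or has a self-loop).
The vertices on cycles are {D, F, I, J, L, M, O} — 7 in total.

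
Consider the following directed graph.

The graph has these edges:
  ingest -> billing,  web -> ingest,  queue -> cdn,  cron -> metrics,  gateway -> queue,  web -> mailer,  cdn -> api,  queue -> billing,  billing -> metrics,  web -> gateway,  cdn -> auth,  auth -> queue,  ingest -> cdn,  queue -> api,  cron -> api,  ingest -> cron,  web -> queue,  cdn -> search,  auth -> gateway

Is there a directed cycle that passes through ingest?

ingest lies on a cycle iff there is a path from ingest back to itself.
Exploring from ingest, it never reaches itself; equivalently, its strongly connected component is a singleton.

No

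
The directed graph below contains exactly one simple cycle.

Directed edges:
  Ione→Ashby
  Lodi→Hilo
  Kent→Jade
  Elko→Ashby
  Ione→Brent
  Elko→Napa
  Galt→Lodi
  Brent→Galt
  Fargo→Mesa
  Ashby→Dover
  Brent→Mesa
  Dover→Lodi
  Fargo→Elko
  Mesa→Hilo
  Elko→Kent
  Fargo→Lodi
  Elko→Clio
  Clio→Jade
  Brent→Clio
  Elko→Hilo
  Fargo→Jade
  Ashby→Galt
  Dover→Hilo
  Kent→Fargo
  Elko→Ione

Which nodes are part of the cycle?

Elko, Kent, Fargo

DFS with gray/black marking from Elko:
Elko gray
  Kent gray
    Jade gray
    Jade black
    Fargo gray
      Mesa gray
        Hilo gray
        Hilo black
      Mesa black
      Fargo→Jade: Jade black — skip
      Fargo→Elko: Elko is gray → back edge
Back edge closes the cycle Elko → Kent → Fargo → Elko; its vertices are {Elko, Kent, Fargo}.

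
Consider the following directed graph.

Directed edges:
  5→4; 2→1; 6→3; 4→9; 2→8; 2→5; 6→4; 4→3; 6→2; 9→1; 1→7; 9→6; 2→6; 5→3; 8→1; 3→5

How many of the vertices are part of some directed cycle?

6

A vertex is on a directed cycle iff it belongs to a strongly connected component of size ≥ 2 (or has a self-loop).
The vertices on cycles are {2, 3, 4, 5, 6, 9} — 6 in total.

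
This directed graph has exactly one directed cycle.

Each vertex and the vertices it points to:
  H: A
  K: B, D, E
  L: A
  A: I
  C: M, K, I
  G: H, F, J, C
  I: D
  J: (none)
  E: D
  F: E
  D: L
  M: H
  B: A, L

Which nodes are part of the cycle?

A, D, I, L

DFS with gray/black marking from I:
I gray
  D gray
    L gray
      A gray
        A→I: I is gray → back edge
Back edge closes the cycle I → D → L → A → I; its vertices are {A, D, I, L}.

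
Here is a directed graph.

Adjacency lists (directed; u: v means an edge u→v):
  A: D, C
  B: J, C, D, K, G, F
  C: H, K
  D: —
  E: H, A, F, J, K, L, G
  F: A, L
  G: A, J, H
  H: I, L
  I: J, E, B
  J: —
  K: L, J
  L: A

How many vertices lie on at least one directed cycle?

10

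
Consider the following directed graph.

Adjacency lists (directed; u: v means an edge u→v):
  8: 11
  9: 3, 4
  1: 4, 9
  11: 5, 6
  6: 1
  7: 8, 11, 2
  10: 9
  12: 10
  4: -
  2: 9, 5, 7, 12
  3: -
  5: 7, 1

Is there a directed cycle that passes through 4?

4 lies on a cycle iff there is a path from 4 back to itself.
Exploring from 4, it never reaches itself; equivalently, its strongly connected component is a singleton.

No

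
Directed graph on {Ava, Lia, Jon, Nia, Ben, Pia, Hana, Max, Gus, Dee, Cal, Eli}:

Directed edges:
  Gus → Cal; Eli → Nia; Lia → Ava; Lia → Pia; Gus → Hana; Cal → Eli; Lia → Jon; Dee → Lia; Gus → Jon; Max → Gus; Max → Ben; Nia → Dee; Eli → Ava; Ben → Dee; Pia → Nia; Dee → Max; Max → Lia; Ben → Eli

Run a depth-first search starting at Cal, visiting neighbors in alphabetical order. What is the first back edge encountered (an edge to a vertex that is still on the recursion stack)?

DFS from Cal (visiting neighbors in alphabetical order); mark gray on enter, black on exit:
Cal gray
  Eli gray
    Ava gray
    Ava black
    Nia gray
      Dee gray
        Lia gray
          Lia→Ava: Ava black — skip
          Jon gray
          Jon black
          Pia gray
            Pia→Nia: Nia is gray → back edge
First back edge: Pia → Nia.

Pia->Nia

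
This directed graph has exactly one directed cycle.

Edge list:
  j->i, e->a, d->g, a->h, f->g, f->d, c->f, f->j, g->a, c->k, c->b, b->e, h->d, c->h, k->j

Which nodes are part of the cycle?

DFS with gray/black marking from h:
h gray
  d gray
    g gray
      a gray
        a→h: h is gray → back edge
Back edge closes the cycle h → d → g → a → h; its vertices are {a, d, g, h}.

a, d, g, h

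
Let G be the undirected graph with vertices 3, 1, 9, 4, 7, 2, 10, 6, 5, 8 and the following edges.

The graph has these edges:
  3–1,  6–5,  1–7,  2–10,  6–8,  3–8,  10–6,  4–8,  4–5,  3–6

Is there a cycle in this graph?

Yes

DFS, tracking each vertex's parent; an edge to a visited non-parent vertex closes a cycle.
Start from 2:
visit 2 (parent –)
  visit 10 (parent 2)
    visit 6 (parent 10)
      visit 8 (parent 6)
        visit 4 (parent 8)
          visit 5 (parent 4)
            5–6: 6 visited and ≠ parent → cycle
Cycle: 6 – 8 – 4 – 5 – 6.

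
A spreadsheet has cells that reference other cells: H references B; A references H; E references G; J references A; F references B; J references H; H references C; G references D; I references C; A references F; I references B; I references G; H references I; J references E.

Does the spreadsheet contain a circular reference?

No

DFS with white/gray/black marking, starting from C:
C gray
C black
D gray
D black
E gray
  G gray
    G→D: D black — skip
  G black
E black
I gray
  I→C: C black — skip
  B gray
  B black
  I→G: G black — skip
I black
J gray
  H gray
    H→I: I black — skip
    H→C: C black — skip
    H→B: B black — skip
  H black
  A gray
    F gray
      F→B: B black — skip
    F black
    A→H: H black — skip
  A black
  J→E: E black — skip
J black
Every edge goes to a white or black vertex — no back edge, so the graph is acyclic.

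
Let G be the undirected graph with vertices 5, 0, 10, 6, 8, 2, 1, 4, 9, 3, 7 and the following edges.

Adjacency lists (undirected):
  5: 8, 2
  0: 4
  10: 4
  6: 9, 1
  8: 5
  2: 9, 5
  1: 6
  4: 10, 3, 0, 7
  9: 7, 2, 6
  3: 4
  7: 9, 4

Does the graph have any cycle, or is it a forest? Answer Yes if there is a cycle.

No

DFS, tracking each vertex's parent; an edge to a visited non-parent vertex closes a cycle.
Start from 4:
visit 4 (parent –)
  visit 10 (parent 4)
    10–4: parent, skip
  visit 3 (parent 4)
    3–4: parent, skip
  visit 0 (parent 4)
    0–4: parent, skip
  visit 7 (parent 4)
    visit 9 (parent 7)
      9–7: parent, skip
      visit 2 (parent 9)
        2–9: parent, skip
        visit 5 (parent 2)
          visit 8 (parent 5)
            8–5: parent, skip
          5–2: parent, skip
      visit 6 (parent 9)
        6–9: parent, skip
        visit 1 (parent 6)
          1–6: parent, skip
    7–4: parent, skip
No non-parent visited neighbor found — the graph is a forest.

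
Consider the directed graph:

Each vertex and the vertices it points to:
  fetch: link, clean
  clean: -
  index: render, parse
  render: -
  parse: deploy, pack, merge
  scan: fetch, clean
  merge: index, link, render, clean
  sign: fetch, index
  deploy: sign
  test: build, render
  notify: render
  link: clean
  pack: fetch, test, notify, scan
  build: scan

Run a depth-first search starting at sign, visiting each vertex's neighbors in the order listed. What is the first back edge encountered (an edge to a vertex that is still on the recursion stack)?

deploy→sign

DFS from sign (visiting each vertex's neighbors in the order listed); mark gray on enter, black on exit:
sign gray
  fetch gray
    link gray
      clean gray
      clean black
    link black
    fetch→clean: clean black — skip
  fetch black
  index gray
    render gray
    render black
    parse gray
      deploy gray
        deploy→sign: sign is gray → back edge
First back edge: deploy → sign.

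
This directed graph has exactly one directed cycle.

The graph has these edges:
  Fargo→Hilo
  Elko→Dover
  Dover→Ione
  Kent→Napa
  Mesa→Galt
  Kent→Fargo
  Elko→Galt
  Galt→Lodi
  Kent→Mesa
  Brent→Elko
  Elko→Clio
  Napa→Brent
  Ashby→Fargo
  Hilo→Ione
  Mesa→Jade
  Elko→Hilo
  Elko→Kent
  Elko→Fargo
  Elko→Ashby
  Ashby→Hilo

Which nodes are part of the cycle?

Elko, Kent, Napa, Brent

DFS with gray/black marking from Elko:
Elko gray
  Kent gray
    Fargo gray
      Hilo gray
        Ione gray
        Ione black
      Hilo black
    Fargo black
    Napa gray
      Brent gray
        Brent→Elko: Elko is gray → back edge
Back edge closes the cycle Elko → Kent → Napa → Brent → Elko; its vertices are {Elko, Kent, Napa, Brent}.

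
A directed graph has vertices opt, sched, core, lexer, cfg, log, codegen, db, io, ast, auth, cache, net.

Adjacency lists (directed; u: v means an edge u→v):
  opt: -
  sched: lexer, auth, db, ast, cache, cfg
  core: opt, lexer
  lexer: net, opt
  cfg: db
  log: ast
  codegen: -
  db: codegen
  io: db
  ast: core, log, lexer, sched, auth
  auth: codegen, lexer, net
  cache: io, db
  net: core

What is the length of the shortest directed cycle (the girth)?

2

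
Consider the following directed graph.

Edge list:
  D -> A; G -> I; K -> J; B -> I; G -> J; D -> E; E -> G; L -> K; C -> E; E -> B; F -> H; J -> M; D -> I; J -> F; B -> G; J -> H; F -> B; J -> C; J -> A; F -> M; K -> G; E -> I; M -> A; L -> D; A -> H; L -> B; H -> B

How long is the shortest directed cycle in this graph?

For each vertex v, BFS finds the shortest path from v back to v.
The shortest such closed walk is J → H → B → G → J, length 4.

4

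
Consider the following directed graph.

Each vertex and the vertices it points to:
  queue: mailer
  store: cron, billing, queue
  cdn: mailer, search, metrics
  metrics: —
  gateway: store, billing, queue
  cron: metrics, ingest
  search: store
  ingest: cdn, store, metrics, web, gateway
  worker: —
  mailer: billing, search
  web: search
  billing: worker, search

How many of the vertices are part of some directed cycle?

10

A vertex is on a directed cycle iff it belongs to a strongly connected component of size ≥ 2 (or has a self-loop).
The vertices on cycles are {cdn, web, cron, queue, store, ingest, mailer, search, billing, gateway} — 10 in total.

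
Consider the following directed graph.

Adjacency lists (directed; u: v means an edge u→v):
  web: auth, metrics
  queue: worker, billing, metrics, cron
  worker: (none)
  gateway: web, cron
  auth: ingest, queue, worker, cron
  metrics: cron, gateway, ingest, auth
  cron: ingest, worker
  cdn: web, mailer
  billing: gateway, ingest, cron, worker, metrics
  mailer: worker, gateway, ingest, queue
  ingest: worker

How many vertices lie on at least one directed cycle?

A vertex is on a directed cycle iff it belongs to a strongly connected component of size ≥ 2 (or has a self-loop).
The vertices on cycles are {web, auth, queue, billing, gateway, metrics} — 6 in total.

6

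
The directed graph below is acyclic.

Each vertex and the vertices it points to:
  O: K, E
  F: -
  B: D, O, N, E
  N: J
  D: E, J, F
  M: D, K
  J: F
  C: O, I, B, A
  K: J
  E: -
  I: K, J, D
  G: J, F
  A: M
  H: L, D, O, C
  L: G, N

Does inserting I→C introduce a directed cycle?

Adding I→C creates a cycle iff C can already reach I.
Path from C: C → I.
So C → … → I → C is a cycle.

Yes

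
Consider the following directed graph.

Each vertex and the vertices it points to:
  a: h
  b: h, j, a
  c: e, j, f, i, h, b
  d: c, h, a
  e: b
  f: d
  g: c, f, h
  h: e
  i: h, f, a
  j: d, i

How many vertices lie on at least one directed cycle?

9

A vertex is on a directed cycle iff it belongs to a strongly connected component of size ≥ 2 (or has a self-loop).
The vertices on cycles are {a, b, c, d, e, f, h, i, j} — 9 in total.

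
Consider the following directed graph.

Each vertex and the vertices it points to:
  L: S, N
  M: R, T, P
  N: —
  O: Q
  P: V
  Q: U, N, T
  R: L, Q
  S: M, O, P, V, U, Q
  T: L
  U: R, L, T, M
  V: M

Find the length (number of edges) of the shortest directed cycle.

3

For each vertex v, BFS finds the shortest path from v back to v.
The shortest such closed walk is S → U → L → S, length 3.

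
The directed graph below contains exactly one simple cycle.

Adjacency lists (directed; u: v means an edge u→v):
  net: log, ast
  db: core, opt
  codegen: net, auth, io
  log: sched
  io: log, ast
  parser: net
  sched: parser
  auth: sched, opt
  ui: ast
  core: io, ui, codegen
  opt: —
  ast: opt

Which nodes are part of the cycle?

log, net, sched, parser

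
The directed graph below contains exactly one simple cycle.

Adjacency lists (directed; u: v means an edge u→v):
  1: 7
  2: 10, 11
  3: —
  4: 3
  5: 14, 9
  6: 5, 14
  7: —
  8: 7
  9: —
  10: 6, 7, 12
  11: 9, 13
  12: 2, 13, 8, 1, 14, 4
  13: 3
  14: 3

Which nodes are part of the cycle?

2, 10, 12

DFS with gray/black marking from 12:
12 gray
  2 gray
    10 gray
      6 gray
        5 gray
          14 gray
            3 gray
            3 black
          14 black
          9 gray
          9 black
        5 black
        6→14: 14 black — skip
      6 black
      7 gray
      7 black
      10→12: 12 is gray → back edge
Back edge closes the cycle 12 → 2 → 10 → 12; its vertices are {2, 10, 12}.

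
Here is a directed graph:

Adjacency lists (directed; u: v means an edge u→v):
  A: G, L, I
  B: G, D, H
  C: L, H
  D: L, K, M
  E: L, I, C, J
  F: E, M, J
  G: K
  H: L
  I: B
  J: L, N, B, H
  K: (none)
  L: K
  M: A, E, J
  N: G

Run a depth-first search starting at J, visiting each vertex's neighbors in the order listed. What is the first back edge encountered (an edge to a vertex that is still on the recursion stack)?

I->B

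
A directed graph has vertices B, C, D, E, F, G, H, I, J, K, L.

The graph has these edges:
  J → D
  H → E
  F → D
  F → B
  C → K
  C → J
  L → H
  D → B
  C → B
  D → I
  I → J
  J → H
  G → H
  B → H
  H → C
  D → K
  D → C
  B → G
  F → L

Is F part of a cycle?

F lies on a cycle iff there is a path from F back to itself.
Exploring from F, it never reaches itself; equivalently, its strongly connected component is a singleton.

No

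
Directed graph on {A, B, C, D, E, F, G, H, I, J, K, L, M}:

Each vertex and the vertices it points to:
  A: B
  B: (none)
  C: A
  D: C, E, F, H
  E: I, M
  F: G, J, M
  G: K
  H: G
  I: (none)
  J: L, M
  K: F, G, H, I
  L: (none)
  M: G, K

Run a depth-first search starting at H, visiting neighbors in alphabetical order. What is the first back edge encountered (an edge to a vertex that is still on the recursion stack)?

DFS from H (visiting neighbors in alphabetical order); mark gray on enter, black on exit:
H gray
  G gray
    K gray
      F gray
        F→G: G is gray → back edge
First back edge: F → G.

F->G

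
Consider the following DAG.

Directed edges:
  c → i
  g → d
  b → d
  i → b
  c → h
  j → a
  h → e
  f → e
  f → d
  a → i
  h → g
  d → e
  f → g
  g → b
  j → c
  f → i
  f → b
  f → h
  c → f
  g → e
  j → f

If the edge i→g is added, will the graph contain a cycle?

Adding i→g creates a cycle iff g can already reach i.
Explore from g: no path reaches i. The graph stays acyclic.

No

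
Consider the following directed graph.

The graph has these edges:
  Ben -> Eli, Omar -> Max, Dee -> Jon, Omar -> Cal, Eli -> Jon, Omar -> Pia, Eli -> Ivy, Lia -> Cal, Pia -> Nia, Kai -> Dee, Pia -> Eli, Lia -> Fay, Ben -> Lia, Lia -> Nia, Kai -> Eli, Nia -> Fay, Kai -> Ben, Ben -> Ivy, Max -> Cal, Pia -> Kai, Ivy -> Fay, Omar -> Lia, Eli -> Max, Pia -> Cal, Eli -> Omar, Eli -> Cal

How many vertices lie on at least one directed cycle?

5

A vertex is on a directed cycle iff it belongs to a strongly connected component of size ≥ 2 (or has a self-loop).
The vertices on cycles are {Ben, Eli, Kai, Pia, Omar} — 5 in total.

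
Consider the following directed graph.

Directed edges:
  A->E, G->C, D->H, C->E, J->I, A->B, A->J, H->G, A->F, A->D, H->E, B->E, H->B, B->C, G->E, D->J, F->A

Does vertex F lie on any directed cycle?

F is on a cycle iff F can reach itself via ≥1 edge.
F → A → F — yes.

Yes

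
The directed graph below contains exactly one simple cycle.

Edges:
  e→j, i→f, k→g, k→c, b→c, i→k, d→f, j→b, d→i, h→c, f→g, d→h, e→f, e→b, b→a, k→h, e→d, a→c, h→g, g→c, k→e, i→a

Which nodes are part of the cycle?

DFS with gray/black marking from i:
i gray
  f gray
    g gray
      c gray
      c black
    g black
  f black
  a gray
    a→c: c black — skip
  a black
  k gray
    k→g: g black — skip
    k→c: c black — skip
    h gray
      h→c: c black — skip
      h→g: g black — skip
    h black
    e gray
      d gray
        d→h: h black — skip
        d→i: i is gray → back edge
Back edge closes the cycle i → k → e → d → i; its vertices are {d, e, i, k}.

d, e, i, k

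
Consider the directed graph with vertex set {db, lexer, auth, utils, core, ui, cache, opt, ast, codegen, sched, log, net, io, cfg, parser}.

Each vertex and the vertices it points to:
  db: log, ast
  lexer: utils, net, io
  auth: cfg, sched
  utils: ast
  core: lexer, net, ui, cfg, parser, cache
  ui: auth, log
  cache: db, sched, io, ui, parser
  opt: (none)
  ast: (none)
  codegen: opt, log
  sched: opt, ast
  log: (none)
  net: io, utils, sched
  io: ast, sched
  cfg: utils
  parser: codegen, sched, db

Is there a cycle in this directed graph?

DFS with white/gray/black marking, starting from codegen:
codegen gray
  opt gray
  opt black
  log gray
  log black
codegen black
db gray
  db→log: log black — skip
  ast gray
  ast black
db black
lexer gray
  utils gray
    utils→ast: ast black — skip
  utils black
  net gray
    io gray
      io→ast: ast black — skip
      sched gray
        sched→opt: opt black — skip
        sched→ast: ast black — skip
      sched black
    io black
    net→utils: utils black — skip
    net→sched: sched black — skip
  net black
  lexer→io: io black — skip
lexer black
auth gray
  cfg gray
    cfg→utils: utils black — skip
  cfg black
  auth→sched: sched black — skip
auth black
core gray
  core→lexer: lexer black — skip
  core→net: net black — skip
  ui gray
    ui→auth: auth black — skip
    ui→log: log black — skip
  ui black
  core→cfg: cfg black — skip
  parser gray
    parser→codegen: codegen black — skip
    parser→sched: sched black — skip
    parser→db: db black — skip
  parser black
  cache gray
    cache→db: db black — skip
    cache→sched: sched black — skip
    cache→io: io black — skip
    cache→ui: ui black — skip
    cache→parser: parser black — skip
  cache black
core black
Every edge goes to a white or black vertex — no back edge, so the graph is acyclic.

No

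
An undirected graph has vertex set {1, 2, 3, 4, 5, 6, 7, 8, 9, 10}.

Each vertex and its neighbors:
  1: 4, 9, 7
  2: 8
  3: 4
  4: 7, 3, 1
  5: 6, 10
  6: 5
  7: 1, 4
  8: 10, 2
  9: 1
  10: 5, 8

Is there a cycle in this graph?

DFS, tracking each vertex's parent; an edge to a visited non-parent vertex closes a cycle.
Start from 1:
visit 1 (parent –)
  visit 4 (parent 1)
    visit 7 (parent 4)
      7–1: 1 visited and ≠ parent → cycle
Cycle: 1 – 4 – 7 – 1.

Yes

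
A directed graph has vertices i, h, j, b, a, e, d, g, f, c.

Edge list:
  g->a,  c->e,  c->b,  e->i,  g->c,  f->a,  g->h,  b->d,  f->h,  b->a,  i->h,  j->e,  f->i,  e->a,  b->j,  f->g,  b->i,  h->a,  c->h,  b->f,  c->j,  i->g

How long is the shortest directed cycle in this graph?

For each vertex v, BFS finds the shortest path from v back to v.
The shortest such closed walk is c → e → i → g → c, length 4.

4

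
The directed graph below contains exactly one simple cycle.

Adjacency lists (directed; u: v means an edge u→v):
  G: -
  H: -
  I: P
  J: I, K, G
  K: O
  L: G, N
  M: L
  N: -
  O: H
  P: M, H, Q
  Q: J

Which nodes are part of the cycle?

DFS with gray/black marking from P:
P gray
  M gray
    L gray
      G gray
      G black
      N gray
      N black
    L black
  M black
  H gray
  H black
  Q gray
    J gray
      I gray
        I→P: P is gray → back edge
Back edge closes the cycle P → Q → J → I → P; its vertices are {I, J, P, Q}.

I, J, P, Q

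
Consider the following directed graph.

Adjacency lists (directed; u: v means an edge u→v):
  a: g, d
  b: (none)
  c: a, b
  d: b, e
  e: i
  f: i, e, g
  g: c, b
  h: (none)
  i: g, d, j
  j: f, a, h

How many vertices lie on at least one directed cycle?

A vertex is on a directed cycle iff it belongs to a strongly connected component of size ≥ 2 (or has a self-loop).
The vertices on cycles are {a, c, d, e, f, g, i, j} — 8 in total.

8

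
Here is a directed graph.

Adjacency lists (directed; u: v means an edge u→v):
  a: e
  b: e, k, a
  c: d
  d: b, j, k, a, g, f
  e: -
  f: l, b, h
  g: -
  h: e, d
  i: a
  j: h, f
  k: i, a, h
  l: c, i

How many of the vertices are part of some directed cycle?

A vertex is on a directed cycle iff it belongs to a strongly connected component of size ≥ 2 (or has a self-loop).
The vertices on cycles are {b, c, d, f, h, j, k, l} — 8 in total.

8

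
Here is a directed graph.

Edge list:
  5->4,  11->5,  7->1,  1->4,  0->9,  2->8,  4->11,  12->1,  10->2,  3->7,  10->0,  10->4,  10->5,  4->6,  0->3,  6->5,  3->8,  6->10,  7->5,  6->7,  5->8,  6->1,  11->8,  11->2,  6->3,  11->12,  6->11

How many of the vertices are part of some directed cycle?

10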